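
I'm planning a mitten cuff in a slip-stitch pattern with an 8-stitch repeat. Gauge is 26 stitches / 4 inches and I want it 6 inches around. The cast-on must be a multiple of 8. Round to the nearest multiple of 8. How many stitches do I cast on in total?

40 stitches.

26 / 4 = 6.5 sts per inch.
6 × 6.5 = 39.00 sts.
Nearest multiple of 8: 40.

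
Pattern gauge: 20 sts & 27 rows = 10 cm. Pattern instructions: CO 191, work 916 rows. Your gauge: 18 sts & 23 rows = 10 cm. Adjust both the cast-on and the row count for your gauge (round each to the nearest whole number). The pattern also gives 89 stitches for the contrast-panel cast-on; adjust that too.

Stitches: 191 × 18/20 = 171.90 → 172.
Rows: 916 × 23/27 = 780.30 → 780.
contrast-panel cast-on: 89 × 18/20 = 80.10 → 80.

Cast on 172 stitches; work 780 rows; contrast-panel cast-on 80 stitches.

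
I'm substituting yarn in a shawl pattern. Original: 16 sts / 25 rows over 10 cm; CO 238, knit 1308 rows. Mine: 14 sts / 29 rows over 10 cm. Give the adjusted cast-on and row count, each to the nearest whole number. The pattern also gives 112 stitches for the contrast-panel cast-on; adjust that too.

Stitches: 238 × 14/16 = 208.25 → 208.
Rows: 1308 × 29/25 = 1517.28 → 1517.
contrast-panel cast-on: 112 × 14/16 = 98.00 → 98.

Cast on 208 stitches; work 1517 rows; contrast-panel cast-on 98 stitches.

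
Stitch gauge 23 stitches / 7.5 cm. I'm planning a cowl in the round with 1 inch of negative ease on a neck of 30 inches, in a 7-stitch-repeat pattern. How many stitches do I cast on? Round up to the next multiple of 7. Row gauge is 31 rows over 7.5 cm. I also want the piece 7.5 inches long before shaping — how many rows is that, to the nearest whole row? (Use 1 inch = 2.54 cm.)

Finished = 30 − 1 = 29 inches.
29 inches × 2.54 = 73.66 cm.
23/7.5 = 3.067 sts per cm; 73.66 × 3.067 = 225.89 sts.
Next multiple of 7 → 231.
7.5 inches = 19.05 cm; × 4.133 = 78.74 → 79 rows.

Cast on 231 stitches; work 79 rows.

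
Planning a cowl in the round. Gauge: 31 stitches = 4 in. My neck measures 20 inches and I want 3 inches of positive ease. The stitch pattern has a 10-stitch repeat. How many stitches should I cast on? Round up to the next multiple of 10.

Finished = 20 + 3 = 23 inches.
31 / 4 = 7.75 sts/in.
23 × 7.75 = 178.25 sts.
Next multiple of 10: 180.

180 stitches.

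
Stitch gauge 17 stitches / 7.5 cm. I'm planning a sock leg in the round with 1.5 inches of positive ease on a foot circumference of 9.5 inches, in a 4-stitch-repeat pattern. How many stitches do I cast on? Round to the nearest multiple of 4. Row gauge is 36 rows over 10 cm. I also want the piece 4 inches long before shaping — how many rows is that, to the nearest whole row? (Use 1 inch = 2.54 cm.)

Cast on 64 stitches; work 37 rows.

Finished = 9.5 + 1.5 = 11 inches.
11 inches × 2.54 = 27.94 cm.
17/7.5 = 2.267 sts per cm; 27.94 × 2.267 = 63.33 sts.
Nearest multiple of 4 → 64.
4 inches = 10.16 cm; × 3.6 = 36.58 → 37 rows.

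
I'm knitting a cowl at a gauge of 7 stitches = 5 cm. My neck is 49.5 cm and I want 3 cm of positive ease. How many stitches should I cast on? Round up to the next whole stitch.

Cast on 74 stitches.

Finished = 49.5 + 3 = 52.5 cm.
7 / 5 = 1.4 sts per cm.
52.50 × 1.4 = 73.50 sts.
→ 74 sts.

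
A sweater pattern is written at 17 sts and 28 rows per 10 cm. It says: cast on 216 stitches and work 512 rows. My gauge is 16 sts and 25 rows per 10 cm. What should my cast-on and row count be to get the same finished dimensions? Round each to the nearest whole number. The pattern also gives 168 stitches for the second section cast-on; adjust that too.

Stitches: 216 × 16/17 = 203.29 → 203.
Rows: 512 × 25/28 = 457.14 → 457.
second section cast-on: 168 × 16/17 = 158.12 → 158.

Cast on 203 stitches; work 457 rows; second section cast-on 158 stitches.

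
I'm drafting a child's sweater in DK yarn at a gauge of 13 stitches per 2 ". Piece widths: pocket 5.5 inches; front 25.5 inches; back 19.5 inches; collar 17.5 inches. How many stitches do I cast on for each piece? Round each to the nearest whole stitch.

Rate = 13/2 = 6.5 sts per in.
pocket: 5.5 × 6.5 = 35.75 → 36.
front: 25.5 × 6.5 = 165.75 → 166.
back: 19.5 × 6.5 = 126.75 → 127.
collar: 17.5 × 6.5 = 113.75 → 114.

pocket 36; front 166; back 127; collar 114.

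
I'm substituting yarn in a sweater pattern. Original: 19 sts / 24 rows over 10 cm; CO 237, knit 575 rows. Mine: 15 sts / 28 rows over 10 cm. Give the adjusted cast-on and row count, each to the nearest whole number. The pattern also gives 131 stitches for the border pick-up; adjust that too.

Stitches: 237 × 15/19 = 187.11 → 187.
Rows: 575 × 28/24 = 670.83 → 671.
border pick-up: 131 × 15/19 = 103.42 → 103.

Cast on 187 stitches; work 671 rows; border pick-up 103 stitches.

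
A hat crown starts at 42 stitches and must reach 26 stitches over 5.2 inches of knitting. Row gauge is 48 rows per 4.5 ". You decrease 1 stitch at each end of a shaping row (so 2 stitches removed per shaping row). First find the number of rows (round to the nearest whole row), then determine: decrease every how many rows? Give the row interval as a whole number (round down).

Rows = 5.2 × 10.667 = 55.5 → 55 rows.
Stitches to remove: 16 → 8 shaping rows (at 2 st each).
55 / 8 = 6.88 → every 6 rows.

Decrease every 6th row.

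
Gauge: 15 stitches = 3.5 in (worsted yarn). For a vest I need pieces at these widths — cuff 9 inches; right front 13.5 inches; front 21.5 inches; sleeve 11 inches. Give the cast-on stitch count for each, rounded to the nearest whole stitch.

Rate = 15/3.5 = 4.286 sts per in.
cuff: 9 × 4.286 = 38.57 → 39.
right front: 13.5 × 4.286 = 57.86 → 58.
front: 21.5 × 4.286 = 92.14 → 92.
sleeve: 11 × 4.286 = 47.14 → 47.

cuff 39; right front 58; front 92; sleeve 47.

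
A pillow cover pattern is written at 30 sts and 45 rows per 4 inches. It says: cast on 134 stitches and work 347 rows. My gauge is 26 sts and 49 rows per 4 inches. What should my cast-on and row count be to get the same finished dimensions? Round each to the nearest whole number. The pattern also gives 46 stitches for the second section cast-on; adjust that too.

Stitches: 134 × 26/30 = 116.13 → 116.
Rows: 347 × 49/45 = 377.84 → 378.
second section cast-on: 46 × 26/30 = 39.87 → 40.

Cast on 116 stitches; work 378 rows; second section cast-on 40 stitches.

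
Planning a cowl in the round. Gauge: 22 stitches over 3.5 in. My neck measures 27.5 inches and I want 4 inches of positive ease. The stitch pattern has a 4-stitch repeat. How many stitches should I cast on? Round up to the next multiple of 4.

Cast on 200 stitches.

Finished = 27.5 + 4 = 31.5 inches.
22 / 3.5 = 6.286 sts/in.
31.5 × 6.286 = 198.00 sts.
Next multiple of 4: 200.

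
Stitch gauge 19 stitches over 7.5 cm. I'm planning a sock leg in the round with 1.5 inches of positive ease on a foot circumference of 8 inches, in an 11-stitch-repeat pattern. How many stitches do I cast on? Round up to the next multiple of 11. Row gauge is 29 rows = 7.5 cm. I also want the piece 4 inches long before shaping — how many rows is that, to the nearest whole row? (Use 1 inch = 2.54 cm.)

Cast on 66 stitches; work 39 rows.

Finished = 8 + 1.5 = 9.5 inches.
9.5 inches × 2.54 = 24.13 cm.
19/7.5 = 2.533 sts per cm; 24.13 × 2.533 = 61.13 sts.
Next multiple of 11 → 66.
4 inches = 10.16 cm; × 3.867 = 39.29 → 39 rows.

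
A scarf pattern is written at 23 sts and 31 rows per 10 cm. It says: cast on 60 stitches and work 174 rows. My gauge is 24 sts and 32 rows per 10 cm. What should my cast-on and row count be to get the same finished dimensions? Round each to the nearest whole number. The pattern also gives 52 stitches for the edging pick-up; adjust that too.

Cast on 63 stitches; work 180 rows; edging pick-up 54 stitches.

Stitches: 60 × 24/23 = 62.61 → 63.
Rows: 174 × 32/31 = 179.61 → 180.
edging pick-up: 52 × 24/23 = 54.26 → 54.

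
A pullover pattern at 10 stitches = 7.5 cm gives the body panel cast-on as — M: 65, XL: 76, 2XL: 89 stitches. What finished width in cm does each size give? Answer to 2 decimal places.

M 48.75 cm; XL 57.00 cm; 2XL 66.75 cm.

10/7.5 = 1.333 sts per cm.
M: 65 / 1.333 = 48.750 → 48.75 cm.
XL: 76 / 1.333 = 57.000 → 57.00 cm.
2XL: 89 / 1.333 = 66.750 → 66.75 cm.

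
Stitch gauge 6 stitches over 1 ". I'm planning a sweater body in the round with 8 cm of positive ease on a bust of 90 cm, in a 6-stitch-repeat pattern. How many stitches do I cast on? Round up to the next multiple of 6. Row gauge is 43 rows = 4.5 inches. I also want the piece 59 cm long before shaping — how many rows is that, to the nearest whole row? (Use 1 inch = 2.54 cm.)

Finished = 90 + 8 = 98 cm.
98 cm × 1/2.54 = 38.58 inches.
6/1 = 6 sts per in; 38.58 × 6 = 231.50 sts.
Next multiple of 6 → 234.
59 cm = 23.23 inches; × 9.556 = 221.96 → 222 rows.

Cast on 234 stitches; work 222 rows.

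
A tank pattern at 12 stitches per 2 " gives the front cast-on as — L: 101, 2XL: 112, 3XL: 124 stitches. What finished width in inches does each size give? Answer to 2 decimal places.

L 16.83 inches; 2XL 18.67 inches; 3XL 20.67 inches.

12/2 = 6 sts per in.
L: 101 / 6 = 16.833 → 16.83 in.
2XL: 112 / 6 = 18.667 → 18.67 in.
3XL: 124 / 6 = 20.667 → 20.67 in.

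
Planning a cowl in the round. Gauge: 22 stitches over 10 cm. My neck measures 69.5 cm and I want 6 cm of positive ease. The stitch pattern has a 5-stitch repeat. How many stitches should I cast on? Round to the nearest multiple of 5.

Finished = 69.5 + 6 = 75.5 cm.
22 / 10 = 2.2 sts/cm.
75.5 × 2.2 = 166.10 sts.
Nearest multiple of 5: 165.

165 stitches.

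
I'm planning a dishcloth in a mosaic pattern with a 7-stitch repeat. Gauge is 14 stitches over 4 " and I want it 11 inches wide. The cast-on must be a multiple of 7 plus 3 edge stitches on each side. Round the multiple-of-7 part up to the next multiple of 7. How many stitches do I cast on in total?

41 stitches.

14 / 4 = 3.5 sts per inch.
11 × 3.5 = 38.50 sts.
Less 6 edge sts → 32.50 for the repeat.
Next multiple of 7: 35.
Add back 6 edge sts → 41.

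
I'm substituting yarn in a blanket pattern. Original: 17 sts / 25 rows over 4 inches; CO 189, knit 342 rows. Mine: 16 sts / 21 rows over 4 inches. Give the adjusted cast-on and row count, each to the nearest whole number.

Stitches: 189 × 16/17 = 177.88 → 178.
Rows: 342 × 21/25 = 287.28 → 287.

Cast on 178 stitches; work 287 rows.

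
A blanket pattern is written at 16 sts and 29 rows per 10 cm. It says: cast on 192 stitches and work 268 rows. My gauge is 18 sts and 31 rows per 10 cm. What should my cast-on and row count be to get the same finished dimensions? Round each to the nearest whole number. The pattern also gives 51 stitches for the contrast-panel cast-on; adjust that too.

Stitches: 192 × 18/16 = 216.00 → 216.
Rows: 268 × 31/29 = 286.48 → 286.
contrast-panel cast-on: 51 × 18/16 = 57.38 → 57.

Cast on 216 stitches; work 286 rows; contrast-panel cast-on 57 stitches.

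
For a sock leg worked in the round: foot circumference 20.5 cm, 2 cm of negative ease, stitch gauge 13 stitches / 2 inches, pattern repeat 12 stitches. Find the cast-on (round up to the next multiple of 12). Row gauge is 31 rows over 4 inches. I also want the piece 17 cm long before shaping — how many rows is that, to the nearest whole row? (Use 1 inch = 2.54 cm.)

Finished = 20.5 − 2 = 18.5 cm.
18.5 cm × 1/2.54 = 7.28 inches.
13/2 = 6.5 sts per in; 7.28 × 6.5 = 47.34 sts.
Next multiple of 12 → 48.
17 cm = 6.69 inches; × 7.75 = 51.87 → 52 rows.

Cast on 48 stitches; work 52 rows.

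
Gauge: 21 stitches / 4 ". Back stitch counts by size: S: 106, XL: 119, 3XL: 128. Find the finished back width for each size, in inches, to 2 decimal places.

21/4 = 5.25 sts per in.
S: 106 / 5.25 = 20.190 → 20.19 in.
XL: 119 / 5.25 = 22.667 → 22.67 in.
3XL: 128 / 5.25 = 24.381 → 24.38 in.

S 20.19 inches; XL 22.67 inches; 3XL 24.38 inches.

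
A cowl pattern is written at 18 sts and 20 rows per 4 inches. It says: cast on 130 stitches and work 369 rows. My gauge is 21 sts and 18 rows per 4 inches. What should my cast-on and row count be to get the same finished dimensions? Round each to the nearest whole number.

Stitches: 130 × 21/18 = 151.67 → 152.
Rows: 369 × 18/20 = 332.10 → 332.

Cast on 152 stitches; work 332 rows.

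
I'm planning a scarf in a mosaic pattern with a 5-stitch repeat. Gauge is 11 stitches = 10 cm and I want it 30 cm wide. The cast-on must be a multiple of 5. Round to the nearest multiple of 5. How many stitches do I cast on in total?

Cast on 35 stitches.

11 / 10 = 1.1 sts per cm.
30 × 1.1 = 33.00 sts.
Nearest multiple of 5: 35.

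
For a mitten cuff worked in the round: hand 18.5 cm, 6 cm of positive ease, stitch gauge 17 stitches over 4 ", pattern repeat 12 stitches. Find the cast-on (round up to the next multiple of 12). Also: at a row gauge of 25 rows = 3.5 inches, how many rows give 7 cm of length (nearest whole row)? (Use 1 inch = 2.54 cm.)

Cast on 48 stitches; work 20 rows.

Finished = 18.5 + 6 = 24.5 cm.
24.5 cm × 1/2.54 = 9.65 inches.
17/4 = 4.25 sts per in; 9.65 × 4.25 = 40.99 sts.
Next multiple of 12 → 48.
7 cm = 2.76 inches; × 7.143 = 19.69 → 20 rows.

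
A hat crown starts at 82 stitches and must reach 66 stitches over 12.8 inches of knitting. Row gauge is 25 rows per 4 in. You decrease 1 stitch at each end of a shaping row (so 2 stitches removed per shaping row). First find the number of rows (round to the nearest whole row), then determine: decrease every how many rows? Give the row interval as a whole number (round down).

Decrease every 10th row.

Rows = 12.8 × 6.25 = 80.0 → 80 rows.
Stitches to remove: 16 → 8 shaping rows (at 2 st each).
80 / 8 = 10.00 → every 10 rows.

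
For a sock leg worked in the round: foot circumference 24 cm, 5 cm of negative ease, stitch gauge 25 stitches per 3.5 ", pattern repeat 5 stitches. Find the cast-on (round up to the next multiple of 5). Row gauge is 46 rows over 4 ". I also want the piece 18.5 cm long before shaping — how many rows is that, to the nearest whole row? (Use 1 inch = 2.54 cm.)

Finished = 24 − 5 = 19 cm.
19 cm × 1/2.54 = 7.48 inches.
25/3.5 = 7.143 sts per in; 7.48 × 7.143 = 53.43 sts.
Next multiple of 5 → 55.
18.5 cm = 7.28 inches; × 11.5 = 83.76 → 84 rows.

Cast on 55 stitches; work 84 rows.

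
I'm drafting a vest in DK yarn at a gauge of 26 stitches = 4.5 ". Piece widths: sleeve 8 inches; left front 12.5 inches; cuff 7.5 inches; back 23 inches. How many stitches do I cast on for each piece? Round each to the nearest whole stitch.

sleeve 46; left front 72; cuff 43; back 133.

Rate = 26/4.5 = 5.778 sts per in.
sleeve: 8 × 5.778 = 46.22 → 46.
left front: 12.5 × 5.778 = 72.22 → 72.
cuff: 7.5 × 5.778 = 43.33 → 43.
back: 23 × 5.778 = 132.89 → 133.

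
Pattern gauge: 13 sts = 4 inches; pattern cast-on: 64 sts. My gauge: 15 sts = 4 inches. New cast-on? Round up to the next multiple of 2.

74 stitches.

Scale factor = 15 / 13 = 1.154.
64 × 15 / 13 = 73.85 sts.
→ 74 sts.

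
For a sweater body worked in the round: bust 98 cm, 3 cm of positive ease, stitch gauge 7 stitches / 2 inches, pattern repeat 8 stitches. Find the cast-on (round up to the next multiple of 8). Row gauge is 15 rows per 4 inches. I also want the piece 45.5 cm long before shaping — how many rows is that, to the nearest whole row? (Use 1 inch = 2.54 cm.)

Cast on 144 stitches; work 67 rows.

Finished = 98 + 3 = 101 cm.
101 cm × 1/2.54 = 39.76 inches.
7/2 = 3.5 sts per in; 39.76 × 3.5 = 139.17 sts.
Next multiple of 8 → 144.
45.5 cm = 17.91 inches; × 3.75 = 67.18 → 67 rows.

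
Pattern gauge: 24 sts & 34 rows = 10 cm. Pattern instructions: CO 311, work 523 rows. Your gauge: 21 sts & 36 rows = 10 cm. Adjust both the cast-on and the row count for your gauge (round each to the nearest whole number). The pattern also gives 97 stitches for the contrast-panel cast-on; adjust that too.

Cast on 272 stitches; work 554 rows; contrast-panel cast-on 85 stitches.

Stitches: 311 × 21/24 = 272.12 → 272.
Rows: 523 × 36/34 = 553.76 → 554.
contrast-panel cast-on: 97 × 21/24 = 84.88 → 85.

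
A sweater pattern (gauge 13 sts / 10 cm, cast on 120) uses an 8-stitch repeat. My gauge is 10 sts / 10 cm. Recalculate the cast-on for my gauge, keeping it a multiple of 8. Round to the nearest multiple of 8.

120 × 10 / 13 = 92.31.
Nearest multiple of 8: 96.

Cast on 96 stitches.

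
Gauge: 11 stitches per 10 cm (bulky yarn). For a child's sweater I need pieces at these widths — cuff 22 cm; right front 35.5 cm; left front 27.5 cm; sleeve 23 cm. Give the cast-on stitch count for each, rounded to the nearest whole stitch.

Rate = 11/10 = 1.1 sts per cm.
cuff: 22 × 1.1 = 24.20 → 24.
right front: 35.5 × 1.1 = 39.05 → 39.
left front: 27.5 × 1.1 = 30.25 → 30.
sleeve: 23 × 1.1 = 25.30 → 25.

cuff 24; right front 39; left front 30; sleeve 25.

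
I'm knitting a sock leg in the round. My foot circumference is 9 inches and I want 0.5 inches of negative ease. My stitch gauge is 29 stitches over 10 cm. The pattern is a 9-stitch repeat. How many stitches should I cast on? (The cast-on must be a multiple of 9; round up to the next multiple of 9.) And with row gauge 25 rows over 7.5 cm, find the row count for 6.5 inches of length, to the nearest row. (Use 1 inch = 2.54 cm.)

Cast on 63 stitches; work 55 rows.

Finished = 9 − 0.5 = 8.5 inches.
8.5 inches × 2.54 = 21.59 cm.
29/10 = 2.9 sts per cm; 21.59 × 2.9 = 62.61 sts.
Next multiple of 9 → 63.
6.5 inches = 16.51 cm; × 3.333 = 55.03 → 55 rows.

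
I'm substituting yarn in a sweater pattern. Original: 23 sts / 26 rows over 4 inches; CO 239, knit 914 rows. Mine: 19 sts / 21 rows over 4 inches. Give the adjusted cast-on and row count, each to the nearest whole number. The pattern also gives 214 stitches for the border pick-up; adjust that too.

Cast on 197 stitches; work 738 rows; border pick-up 177 stitches.

Stitches: 239 × 19/23 = 197.43 → 197.
Rows: 914 × 21/26 = 738.23 → 738.
border pick-up: 214 × 19/23 = 176.78 → 177.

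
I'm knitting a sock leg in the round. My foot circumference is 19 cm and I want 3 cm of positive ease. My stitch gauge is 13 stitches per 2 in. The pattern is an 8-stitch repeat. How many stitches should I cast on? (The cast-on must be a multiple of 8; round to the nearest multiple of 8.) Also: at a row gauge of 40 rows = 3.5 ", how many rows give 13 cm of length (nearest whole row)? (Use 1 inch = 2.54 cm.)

Cast on 56 stitches; work 58 rows.

Finished = 19 + 3 = 22 cm.
22 cm × 1/2.54 = 8.66 inches.
13/2 = 6.5 sts per in; 8.66 × 6.5 = 56.30 sts.
Nearest multiple of 8 → 56.
13 cm = 5.12 inches; × 11.429 = 58.49 → 58 rows.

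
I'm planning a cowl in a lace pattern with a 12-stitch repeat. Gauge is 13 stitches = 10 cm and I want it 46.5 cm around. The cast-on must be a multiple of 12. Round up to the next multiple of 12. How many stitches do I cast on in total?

72 stitches.

13 / 10 = 1.3 sts per cm.
46.5 × 1.3 = 60.45 sts.
Next multiple of 12: 72.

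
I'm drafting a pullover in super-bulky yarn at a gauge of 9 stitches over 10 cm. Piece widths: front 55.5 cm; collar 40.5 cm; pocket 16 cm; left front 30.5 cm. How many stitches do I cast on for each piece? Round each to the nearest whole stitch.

front 50; collar 36; pocket 14; left front 27.

Rate = 9/10 = 0.9 sts per cm.
front: 55.5 × 0.9 = 49.95 → 50.
collar: 40.5 × 0.9 = 36.45 → 36.
pocket: 16 × 0.9 = 14.40 → 14.
left front: 30.5 × 0.9 = 27.45 → 27.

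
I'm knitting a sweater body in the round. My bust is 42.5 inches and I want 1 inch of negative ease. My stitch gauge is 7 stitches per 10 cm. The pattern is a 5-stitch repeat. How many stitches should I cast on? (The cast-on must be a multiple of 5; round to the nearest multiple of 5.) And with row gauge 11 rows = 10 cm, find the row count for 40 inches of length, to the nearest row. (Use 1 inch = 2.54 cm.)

Cast on 75 stitches; work 112 rows.

Finished = 42.5 − 1 = 41.5 inches.
41.5 inches × 2.54 = 105.41 cm.
7/10 = 0.7 sts per cm; 105.41 × 0.7 = 73.79 sts.
Nearest multiple of 5 → 75.
40 inches = 101.60 cm; × 1.1 = 111.76 → 112 rows.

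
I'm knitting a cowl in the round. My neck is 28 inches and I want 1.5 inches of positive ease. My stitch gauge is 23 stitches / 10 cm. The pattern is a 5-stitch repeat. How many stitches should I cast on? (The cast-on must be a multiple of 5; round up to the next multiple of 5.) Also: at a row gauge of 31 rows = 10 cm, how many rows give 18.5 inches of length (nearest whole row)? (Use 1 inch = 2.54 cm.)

Cast on 175 stitches; work 146 rows.

Finished = 28 + 1.5 = 29.5 inches.
29.5 inches × 2.54 = 74.93 cm.
23/10 = 2.3 sts per cm; 74.93 × 2.3 = 172.34 sts.
Next multiple of 5 → 175.
18.5 inches = 46.99 cm; × 3.1 = 145.67 → 146 rows.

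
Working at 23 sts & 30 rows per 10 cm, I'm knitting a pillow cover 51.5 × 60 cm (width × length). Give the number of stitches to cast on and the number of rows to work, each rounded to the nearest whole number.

Cast on 118 stitches and work 180 rows.

Stitch gauge = 23/10 = 2.3 sts/cm; 51.5 × 2.3 = 118.45 → 118 sts.
Row gauge = 30/10 = 3 rows/cm; 60 × 3 = 180.00 → 180 rows.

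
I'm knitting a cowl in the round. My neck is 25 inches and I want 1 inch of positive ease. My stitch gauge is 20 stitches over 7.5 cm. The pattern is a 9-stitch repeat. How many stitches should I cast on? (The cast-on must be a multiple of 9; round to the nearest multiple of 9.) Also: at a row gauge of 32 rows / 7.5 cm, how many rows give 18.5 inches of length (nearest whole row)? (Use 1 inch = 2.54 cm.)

Cast on 180 stitches; work 200 rows.

Finished = 25 + 1 = 26 inches.
26 inches × 2.54 = 66.04 cm.
20/7.5 = 2.667 sts per cm; 66.04 × 2.667 = 176.11 sts.
Nearest multiple of 9 → 180.
18.5 inches = 46.99 cm; × 4.267 = 200.49 → 200 rows.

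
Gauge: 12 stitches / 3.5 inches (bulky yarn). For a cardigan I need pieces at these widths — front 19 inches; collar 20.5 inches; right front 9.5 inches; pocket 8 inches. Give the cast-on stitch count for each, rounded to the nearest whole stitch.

front 65; collar 70; right front 33; pocket 27.

Rate = 12/3.5 = 3.429 sts per in.
front: 19 × 3.429 = 65.14 → 65.
collar: 20.5 × 3.429 = 70.29 → 70.
right front: 9.5 × 3.429 = 32.57 → 33.
pocket: 8 × 3.429 = 27.43 → 27.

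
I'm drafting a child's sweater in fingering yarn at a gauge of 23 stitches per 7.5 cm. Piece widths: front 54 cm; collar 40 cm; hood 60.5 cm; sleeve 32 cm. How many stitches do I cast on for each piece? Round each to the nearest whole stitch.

Rate = 23/7.5 = 3.067 sts per cm.
front: 54 × 3.067 = 165.60 → 166.
collar: 40 × 3.067 = 122.67 → 123.
hood: 60.5 × 3.067 = 185.53 → 186.
sleeve: 32 × 3.067 = 98.13 → 98.

front 166; collar 123; hood 186; sleeve 98.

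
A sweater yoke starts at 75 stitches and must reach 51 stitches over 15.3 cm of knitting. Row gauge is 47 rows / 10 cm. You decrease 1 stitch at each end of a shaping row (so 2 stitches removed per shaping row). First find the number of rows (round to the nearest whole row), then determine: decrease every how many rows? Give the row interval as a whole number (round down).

Rows = 15.3 × 4.7 = 71.9 → 72 rows.
Stitches to remove: 24 → 12 shaping rows (at 2 st each).
72 / 12 = 6.00 → every 6 rows.

Decrease every 6th row.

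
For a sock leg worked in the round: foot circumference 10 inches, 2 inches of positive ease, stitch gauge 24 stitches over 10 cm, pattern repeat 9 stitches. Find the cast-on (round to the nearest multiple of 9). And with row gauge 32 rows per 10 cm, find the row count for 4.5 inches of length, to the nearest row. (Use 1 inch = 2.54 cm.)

Cast on 72 stitches; work 37 rows.

Finished = 10 + 2 = 12 inches.
12 inches × 2.54 = 30.48 cm.
24/10 = 2.4 sts per cm; 30.48 × 2.4 = 73.15 sts.
Nearest multiple of 9 → 72.
4.5 inches = 11.43 cm; × 3.2 = 36.58 → 37 rows.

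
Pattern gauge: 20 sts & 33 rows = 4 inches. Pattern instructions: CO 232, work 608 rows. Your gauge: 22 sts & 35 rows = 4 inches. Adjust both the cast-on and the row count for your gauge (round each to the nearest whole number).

Stitches: 232 × 22/20 = 255.20 → 255.
Rows: 608 × 35/33 = 644.85 → 645.

Cast on 255 stitches; work 645 rows.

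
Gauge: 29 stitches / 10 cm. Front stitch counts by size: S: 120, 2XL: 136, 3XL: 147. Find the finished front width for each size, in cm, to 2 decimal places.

29/10 = 2.9 sts per cm.
S: 120 / 2.9 = 41.379 → 41.38 cm.
2XL: 136 / 2.9 = 46.897 → 46.90 cm.
3XL: 147 / 2.9 = 50.690 → 50.69 cm.

S 41.38 cm; 2XL 46.90 cm; 3XL 50.69 cm.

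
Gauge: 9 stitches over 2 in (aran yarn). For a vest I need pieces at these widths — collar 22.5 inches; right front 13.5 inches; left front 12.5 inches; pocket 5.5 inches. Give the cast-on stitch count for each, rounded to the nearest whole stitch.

Rate = 9/2 = 4.5 sts per in.
collar: 22.5 × 4.5 = 101.25 → 101.
right front: 13.5 × 4.5 = 60.75 → 61.
left front: 12.5 × 4.5 = 56.25 → 56.
pocket: 5.5 × 4.5 = 24.75 → 25.

collar 101; right front 61; left front 56; pocket 25.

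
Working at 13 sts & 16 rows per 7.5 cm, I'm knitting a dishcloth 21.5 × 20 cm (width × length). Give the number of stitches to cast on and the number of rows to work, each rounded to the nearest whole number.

Cast on 37 stitches and work 43 rows.

Stitch gauge = 13/7.5 = 1.733 sts/cm; 21.5 × 1.733 = 37.27 → 37 sts.
Row gauge = 16/7.5 = 2.133 rows/cm; 20 × 2.133 = 42.67 → 43 rows.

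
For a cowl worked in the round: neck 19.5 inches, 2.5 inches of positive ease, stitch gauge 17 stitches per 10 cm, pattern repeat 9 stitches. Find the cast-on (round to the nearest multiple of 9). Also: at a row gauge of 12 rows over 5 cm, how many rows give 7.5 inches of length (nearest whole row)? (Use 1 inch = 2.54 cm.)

Finished = 19.5 + 2.5 = 22 inches.
22 inches × 2.54 = 55.88 cm.
17/10 = 1.7 sts per cm; 55.88 × 1.7 = 95.00 sts.
Nearest multiple of 9 → 99.
7.5 inches = 19.05 cm; × 2.4 = 45.72 → 46 rows.

Cast on 99 stitches; work 46 rows.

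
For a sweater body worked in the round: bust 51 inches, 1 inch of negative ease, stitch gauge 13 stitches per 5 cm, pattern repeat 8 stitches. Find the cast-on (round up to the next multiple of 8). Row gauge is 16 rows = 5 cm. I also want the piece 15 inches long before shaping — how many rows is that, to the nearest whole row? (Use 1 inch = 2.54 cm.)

Finished = 51 − 1 = 50 inches.
50 inches × 2.54 = 127.00 cm.
13/5 = 2.6 sts per cm; 127.00 × 2.6 = 330.20 sts.
Next multiple of 8 → 336.
15 inches = 38.10 cm; × 3.2 = 121.92 → 122 rows.

Cast on 336 stitches; work 122 rows.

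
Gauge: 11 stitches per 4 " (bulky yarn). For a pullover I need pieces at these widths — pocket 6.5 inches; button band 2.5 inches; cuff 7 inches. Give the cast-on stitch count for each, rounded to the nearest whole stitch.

pocket 18; button band 7; cuff 19.

Rate = 11/4 = 2.75 sts per in.
pocket: 6.5 × 2.75 = 17.88 → 18.
button band: 2.5 × 2.75 = 6.88 → 7.
cuff: 7 × 2.75 = 19.25 → 19.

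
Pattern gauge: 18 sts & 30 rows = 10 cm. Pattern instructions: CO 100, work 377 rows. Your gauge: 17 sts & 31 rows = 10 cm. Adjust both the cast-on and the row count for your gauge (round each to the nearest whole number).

Stitches: 100 × 17/18 = 94.44 → 94.
Rows: 377 × 31/30 = 389.57 → 390.

Cast on 94 stitches; work 390 rows.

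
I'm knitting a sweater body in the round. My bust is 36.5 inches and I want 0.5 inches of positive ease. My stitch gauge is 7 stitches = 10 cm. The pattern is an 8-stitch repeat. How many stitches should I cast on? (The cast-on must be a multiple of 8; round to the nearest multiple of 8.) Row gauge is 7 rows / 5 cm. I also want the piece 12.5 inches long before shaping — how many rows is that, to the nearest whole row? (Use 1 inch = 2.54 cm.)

Finished = 36.5 + 0.5 = 37 inches.
37 inches × 2.54 = 93.98 cm.
7/10 = 0.7 sts per cm; 93.98 × 0.7 = 65.79 sts.
Nearest multiple of 8 → 64.
12.5 inches = 31.75 cm; × 1.4 = 44.45 → 44 rows.

Cast on 64 stitches; work 44 rows.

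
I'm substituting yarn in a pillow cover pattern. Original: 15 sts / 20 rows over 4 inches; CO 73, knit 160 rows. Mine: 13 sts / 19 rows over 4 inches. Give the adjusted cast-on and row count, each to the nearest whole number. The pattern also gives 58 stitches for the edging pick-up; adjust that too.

Cast on 63 stitches; work 152 rows; edging pick-up 50 stitches.

Stitches: 73 × 13/15 = 63.27 → 63.
Rows: 160 × 19/20 = 152.00 → 152.
edging pick-up: 58 × 13/15 = 50.27 → 50.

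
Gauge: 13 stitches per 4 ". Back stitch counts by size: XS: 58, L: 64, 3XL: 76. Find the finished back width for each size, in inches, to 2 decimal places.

XS 17.85 inches; L 19.69 inches; 3XL 23.38 inches.

13/4 = 3.25 sts per in.
XS: 58 / 3.25 = 17.846 → 17.85 in.
L: 64 / 3.25 = 19.692 → 19.69 in.
3XL: 76 / 3.25 = 23.385 → 23.38 in.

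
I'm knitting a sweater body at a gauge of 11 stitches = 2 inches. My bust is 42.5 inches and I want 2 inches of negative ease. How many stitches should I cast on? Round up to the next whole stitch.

223 stitches.

Finished = 42.5 − 2 = 40.5 in.
11 / 2 = 5.5 sts per inch.
40.50 × 5.5 = 222.75 sts.
→ 223 sts.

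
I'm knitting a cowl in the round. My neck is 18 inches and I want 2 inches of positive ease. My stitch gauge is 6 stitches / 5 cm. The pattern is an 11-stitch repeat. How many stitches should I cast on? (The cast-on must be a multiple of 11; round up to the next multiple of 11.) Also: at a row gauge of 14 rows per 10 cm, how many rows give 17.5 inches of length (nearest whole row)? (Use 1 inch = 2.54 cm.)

Finished = 18 + 2 = 20 inches.
20 inches × 2.54 = 50.80 cm.
6/5 = 1.2 sts per cm; 50.80 × 1.2 = 60.96 sts.
Next multiple of 11 → 66.
17.5 inches = 44.45 cm; × 1.4 = 62.23 → 62 rows.

Cast on 66 stitches; work 62 rows.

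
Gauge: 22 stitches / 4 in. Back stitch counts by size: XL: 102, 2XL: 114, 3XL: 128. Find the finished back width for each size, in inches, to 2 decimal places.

XL 18.55 inches; 2XL 20.73 inches; 3XL 23.27 inches.

22/4 = 5.5 sts per in.
XL: 102 / 5.5 = 18.545 → 18.55 in.
2XL: 114 / 5.5 = 20.727 → 20.73 in.
3XL: 128 / 5.5 = 23.273 → 23.27 in.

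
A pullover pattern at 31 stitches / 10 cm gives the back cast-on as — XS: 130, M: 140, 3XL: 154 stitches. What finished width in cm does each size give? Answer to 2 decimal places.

XS 41.94 cm; M 45.16 cm; 3XL 49.68 cm.

31/10 = 3.1 sts per cm.
XS: 130 / 3.1 = 41.935 → 41.94 cm.
M: 140 / 3.1 = 45.161 → 45.16 cm.
3XL: 154 / 3.1 = 49.677 → 49.68 cm.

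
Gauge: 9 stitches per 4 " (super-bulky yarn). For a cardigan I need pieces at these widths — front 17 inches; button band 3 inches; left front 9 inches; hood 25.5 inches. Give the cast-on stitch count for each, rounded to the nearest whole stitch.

front 38; button band 7; left front 20; hood 57.

Rate = 9/4 = 2.25 sts per in.
front: 17 × 2.25 = 38.25 → 38.
button band: 3 × 2.25 = 6.75 → 7.
left front: 9 × 2.25 = 20.25 → 20.
hood: 25.5 × 2.25 = 57.38 → 57.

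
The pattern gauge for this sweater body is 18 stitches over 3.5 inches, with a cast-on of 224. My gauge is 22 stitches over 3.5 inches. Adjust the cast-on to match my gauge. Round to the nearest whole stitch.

Scale factor = 22 / 18 = 1.222.
224 × 22 / 18 = 273.78 sts.
→ 274 sts.

Cast on 274 stitches.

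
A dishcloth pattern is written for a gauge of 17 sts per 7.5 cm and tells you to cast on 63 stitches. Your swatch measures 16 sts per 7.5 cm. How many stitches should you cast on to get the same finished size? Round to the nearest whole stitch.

Scale factor = 16 / 17 = 0.941.
63 × 16 / 17 = 59.29 sts.
→ 59 sts.

59 stitches.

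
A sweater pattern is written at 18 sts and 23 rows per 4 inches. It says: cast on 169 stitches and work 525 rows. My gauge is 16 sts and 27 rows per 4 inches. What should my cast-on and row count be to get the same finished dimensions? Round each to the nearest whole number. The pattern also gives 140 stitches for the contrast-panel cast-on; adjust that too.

Cast on 150 stitches; work 616 rows; contrast-panel cast-on 124 stitches.

Stitches: 169 × 16/18 = 150.22 → 150.
Rows: 525 × 27/23 = 616.30 → 616.
contrast-panel cast-on: 140 × 16/18 = 124.44 → 124.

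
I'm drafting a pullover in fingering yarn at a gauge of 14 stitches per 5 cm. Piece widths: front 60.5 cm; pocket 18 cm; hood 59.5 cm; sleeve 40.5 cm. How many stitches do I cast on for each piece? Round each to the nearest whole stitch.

front 169; pocket 50; hood 167; sleeve 113.

Rate = 14/5 = 2.8 sts per cm.
front: 60.5 × 2.8 = 169.40 → 169.
pocket: 18 × 2.8 = 50.40 → 50.
hood: 59.5 × 2.8 = 166.60 → 167.
sleeve: 40.5 × 2.8 = 113.40 → 113.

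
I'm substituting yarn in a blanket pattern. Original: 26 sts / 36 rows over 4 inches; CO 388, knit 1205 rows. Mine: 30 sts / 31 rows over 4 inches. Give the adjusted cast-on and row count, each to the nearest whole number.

Cast on 448 stitches; work 1038 rows.

Stitches: 388 × 30/26 = 447.69 → 448.
Rows: 1205 × 31/36 = 1037.64 → 1038.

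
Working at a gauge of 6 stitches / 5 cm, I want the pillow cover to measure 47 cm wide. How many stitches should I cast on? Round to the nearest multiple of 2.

6 stitches / 5 cm = 1.2 stitches per cm.
47 × 1.2 = 56.40 stitches.
Round to nearest multiple of 2 → 56.

Cast on 56 stitches.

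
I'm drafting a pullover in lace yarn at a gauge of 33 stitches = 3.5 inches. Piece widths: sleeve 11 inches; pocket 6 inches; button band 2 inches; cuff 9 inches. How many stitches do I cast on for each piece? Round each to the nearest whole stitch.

sleeve 104; pocket 57; button band 19; cuff 85.

Rate = 33/3.5 = 9.429 sts per in.
sleeve: 11 × 9.429 = 103.71 → 104.
pocket: 6 × 9.429 = 56.57 → 57.
button band: 2 × 9.429 = 18.86 → 19.
cuff: 9 × 9.429 = 84.86 → 85.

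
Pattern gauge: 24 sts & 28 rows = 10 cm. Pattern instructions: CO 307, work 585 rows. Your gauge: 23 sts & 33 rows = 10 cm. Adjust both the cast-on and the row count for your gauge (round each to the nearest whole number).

Cast on 294 stitches; work 689 rows.

Stitches: 307 × 23/24 = 294.21 → 294.
Rows: 585 × 33/28 = 689.46 → 689.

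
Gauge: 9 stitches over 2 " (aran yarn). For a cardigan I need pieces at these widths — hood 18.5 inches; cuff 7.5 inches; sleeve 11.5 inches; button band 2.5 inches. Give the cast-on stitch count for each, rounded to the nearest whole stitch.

hood 83; cuff 34; sleeve 52; button band 11.

Rate = 9/2 = 4.5 sts per in.
hood: 18.5 × 4.5 = 83.25 → 83.
cuff: 7.5 × 4.5 = 33.75 → 34.
sleeve: 11.5 × 4.5 = 51.75 → 52.
button band: 2.5 × 4.5 = 11.25 → 11.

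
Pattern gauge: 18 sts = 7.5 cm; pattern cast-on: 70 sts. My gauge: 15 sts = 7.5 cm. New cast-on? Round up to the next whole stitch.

Cast on 59 stitches.

Scale factor = 15 / 18 = 0.833.
70 × 15 / 18 = 58.33 sts.
→ 59 sts.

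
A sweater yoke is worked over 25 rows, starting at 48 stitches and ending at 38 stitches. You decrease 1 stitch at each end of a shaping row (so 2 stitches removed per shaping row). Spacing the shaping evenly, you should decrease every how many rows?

Decrease every 5th row.

Stitches to remove: |38 − 48| = 10.
Shaping rows needed: 10 / 2 = 5.
25 rows / 5 = every 5 rows.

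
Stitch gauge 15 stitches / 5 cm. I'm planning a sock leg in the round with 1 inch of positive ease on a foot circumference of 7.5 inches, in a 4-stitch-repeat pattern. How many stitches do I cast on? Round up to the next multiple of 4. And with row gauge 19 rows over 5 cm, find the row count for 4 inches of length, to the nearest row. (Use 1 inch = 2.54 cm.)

Finished = 7.5 + 1 = 8.5 inches.
8.5 inches × 2.54 = 21.59 cm.
15/5 = 3 sts per cm; 21.59 × 3 = 64.77 sts.
Next multiple of 4 → 68.
4 inches = 10.16 cm; × 3.8 = 38.61 → 39 rows.

Cast on 68 stitches; work 39 rows.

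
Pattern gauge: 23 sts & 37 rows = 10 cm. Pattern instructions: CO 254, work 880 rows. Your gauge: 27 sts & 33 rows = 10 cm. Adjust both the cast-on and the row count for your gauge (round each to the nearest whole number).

Cast on 298 stitches; work 785 rows.

Stitches: 254 × 27/23 = 298.17 → 298.
Rows: 880 × 33/37 = 784.86 → 785.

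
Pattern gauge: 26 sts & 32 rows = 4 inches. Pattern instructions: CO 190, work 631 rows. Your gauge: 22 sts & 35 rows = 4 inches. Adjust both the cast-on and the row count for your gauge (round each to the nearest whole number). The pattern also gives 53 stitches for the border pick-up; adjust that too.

Stitches: 190 × 22/26 = 160.77 → 161.
Rows: 631 × 35/32 = 690.16 → 690.
border pick-up: 53 × 22/26 = 44.85 → 45.

Cast on 161 stitches; work 690 rows; border pick-up 45 stitches.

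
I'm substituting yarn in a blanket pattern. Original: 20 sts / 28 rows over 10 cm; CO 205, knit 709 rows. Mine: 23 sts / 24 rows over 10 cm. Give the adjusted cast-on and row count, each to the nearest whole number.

Stitches: 205 × 23/20 = 235.75 → 236.
Rows: 709 × 24/28 = 607.71 → 608.

Cast on 236 stitches; work 608 rows.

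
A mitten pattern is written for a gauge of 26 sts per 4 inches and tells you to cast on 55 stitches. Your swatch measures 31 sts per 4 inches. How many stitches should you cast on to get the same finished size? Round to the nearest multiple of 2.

Scale factor = 31 / 26 = 1.192.
55 × 31 / 26 = 65.58 sts.
→ 66 sts.

CO 66 sts.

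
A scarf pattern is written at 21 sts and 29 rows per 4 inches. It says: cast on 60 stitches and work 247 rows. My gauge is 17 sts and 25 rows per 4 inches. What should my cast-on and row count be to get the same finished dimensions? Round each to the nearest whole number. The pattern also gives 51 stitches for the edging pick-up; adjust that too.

Stitches: 60 × 17/21 = 48.57 → 49.
Rows: 247 × 25/29 = 212.93 → 213.
edging pick-up: 51 × 17/21 = 41.29 → 41.

Cast on 49 stitches; work 213 rows; edging pick-up 41 stitches.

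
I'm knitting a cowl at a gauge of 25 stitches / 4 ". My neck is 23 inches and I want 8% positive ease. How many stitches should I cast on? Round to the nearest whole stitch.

Finished = 23 × 1.08 = 24.84 in.
25 / 4 = 6.25 sts per inch.
24.84 × 6.25 = 155.25 sts.
→ 155 sts.

155 stitches.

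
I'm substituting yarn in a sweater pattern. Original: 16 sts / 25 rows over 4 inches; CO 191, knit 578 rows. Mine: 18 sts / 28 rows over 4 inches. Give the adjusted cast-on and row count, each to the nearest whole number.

Stitches: 191 × 18/16 = 214.88 → 215.
Rows: 578 × 28/25 = 647.36 → 647.

Cast on 215 stitches; work 647 rows.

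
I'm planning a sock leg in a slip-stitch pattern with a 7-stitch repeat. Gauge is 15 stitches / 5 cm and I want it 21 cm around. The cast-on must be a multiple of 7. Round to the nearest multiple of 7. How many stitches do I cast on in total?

15 / 5 = 3 sts per cm.
21 × 3 = 63.00 sts.
Nearest multiple of 7: 63.

CO 63 sts.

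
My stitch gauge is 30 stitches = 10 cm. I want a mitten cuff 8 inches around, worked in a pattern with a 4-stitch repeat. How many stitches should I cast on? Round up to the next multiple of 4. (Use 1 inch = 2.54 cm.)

CO 64 sts.

8 in = 8 × 2.54 = 20.32 cm.
30 / 10 = 3 sts/cm.
20.32 × 3 = 60.96 sts.
→ 64.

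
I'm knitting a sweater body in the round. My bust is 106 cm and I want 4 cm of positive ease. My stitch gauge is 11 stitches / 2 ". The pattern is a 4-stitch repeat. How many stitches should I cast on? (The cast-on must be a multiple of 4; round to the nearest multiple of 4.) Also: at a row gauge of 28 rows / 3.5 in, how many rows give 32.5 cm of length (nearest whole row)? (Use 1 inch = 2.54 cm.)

Finished = 106 + 4 = 110 cm.
110 cm × 1/2.54 = 43.31 inches.
11/2 = 5.5 sts per in; 43.31 × 5.5 = 238.19 sts.
Nearest multiple of 4 → 240.
32.5 cm = 12.80 inches; × 8 = 102.36 → 102 rows.

Cast on 240 stitches; work 102 rows.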